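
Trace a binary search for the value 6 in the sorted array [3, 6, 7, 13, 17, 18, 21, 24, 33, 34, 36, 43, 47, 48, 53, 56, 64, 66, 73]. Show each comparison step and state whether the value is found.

Binary search for 6 in [3, 6, 7, 13, 17, 18, 21, 24, 33, 34, 36, 43, 47, 48, 53, 56, 64, 66, 73]:

lo=0, hi=18, mid=9, arr[mid]=34 -> 34 > 6, search left half
lo=0, hi=8, mid=4, arr[mid]=17 -> 17 > 6, search left half
lo=0, hi=3, mid=1, arr[mid]=6 -> Found target at index 1!

Binary search finds 6 at index 1 after 3 comparisons. The search repeatedly halves the search space by comparing with the middle element.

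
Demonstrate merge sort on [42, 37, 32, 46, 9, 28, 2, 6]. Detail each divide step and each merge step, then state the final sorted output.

Merge sort trace:

Split: [42, 37, 32, 46, 9, 28, 2, 6] -> [42, 37, 32, 46] and [9, 28, 2, 6]
  Split: [42, 37, 32, 46] -> [42, 37] and [32, 46]
    Split: [42, 37] -> [42] and [37]
    Merge: [42] + [37] -> [37, 42]
    Split: [32, 46] -> [32] and [46]
    Merge: [32] + [46] -> [32, 46]
  Merge: [37, 42] + [32, 46] -> [32, 37, 42, 46]
  Split: [9, 28, 2, 6] -> [9, 28] and [2, 6]
    Split: [9, 28] -> [9] and [28]
    Merge: [9] + [28] -> [9, 28]
    Split: [2, 6] -> [2] and [6]
    Merge: [2] + [6] -> [2, 6]
  Merge: [9, 28] + [2, 6] -> [2, 6, 9, 28]
Merge: [32, 37, 42, 46] + [2, 6, 9, 28] -> [2, 6, 9, 28, 32, 37, 42, 46]

Final sorted array: [2, 6, 9, 28, 32, 37, 42, 46]

The merge sort proceeds by recursively splitting the array and merging sorted halves.
After all merges, the sorted array is [2, 6, 9, 28, 32, 37, 42, 46].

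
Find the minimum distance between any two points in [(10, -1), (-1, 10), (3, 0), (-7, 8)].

Computing all pairwise distances among 4 points:

d((10, -1), (-1, 10)) = 15.5563
d((10, -1), (3, 0)) = 7.0711
d((10, -1), (-7, 8)) = 19.2354
d((-1, 10), (3, 0)) = 10.7703
d((-1, 10), (-7, 8)) = 6.3246 <-- minimum
d((3, 0), (-7, 8)) = 12.8062

Closest pair: (-1, 10) and (-7, 8) with distance 6.3246

The closest pair is (-1, 10) and (-7, 8) with Euclidean distance 6.3246. For 4 points, brute-force pairwise comparison is shown above. For large n, the divide-and-conquer algorithm (sort by x, recurse on halves, check the dividing strip) achieves O(n log n).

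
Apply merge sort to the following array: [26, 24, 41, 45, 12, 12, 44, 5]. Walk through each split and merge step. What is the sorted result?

Merge sort trace:

Split: [26, 24, 41, 45, 12, 12, 44, 5] -> [26, 24, 41, 45] and [12, 12, 44, 5]
  Split: [26, 24, 41, 45] -> [26, 24] and [41, 45]
    Split: [26, 24] -> [26] and [24]
    Merge: [26] + [24] -> [24, 26]
    Split: [41, 45] -> [41] and [45]
    Merge: [41] + [45] -> [41, 45]
  Merge: [24, 26] + [41, 45] -> [24, 26, 41, 45]
  Split: [12, 12, 44, 5] -> [12, 12] and [44, 5]
    Split: [12, 12] -> [12] and [12]
    Merge: [12] + [12] -> [12, 12]
    Split: [44, 5] -> [44] and [5]
    Merge: [44] + [5] -> [5, 44]
  Merge: [12, 12] + [5, 44] -> [5, 12, 12, 44]
Merge: [24, 26, 41, 45] + [5, 12, 12, 44] -> [5, 12, 12, 24, 26, 41, 44, 45]

Final sorted array: [5, 12, 12, 24, 26, 41, 44, 45]

The merge sort proceeds by recursively splitting the array and merging sorted halves.
After all merges, the sorted array is [5, 12, 12, 24, 26, 41, 44, 45].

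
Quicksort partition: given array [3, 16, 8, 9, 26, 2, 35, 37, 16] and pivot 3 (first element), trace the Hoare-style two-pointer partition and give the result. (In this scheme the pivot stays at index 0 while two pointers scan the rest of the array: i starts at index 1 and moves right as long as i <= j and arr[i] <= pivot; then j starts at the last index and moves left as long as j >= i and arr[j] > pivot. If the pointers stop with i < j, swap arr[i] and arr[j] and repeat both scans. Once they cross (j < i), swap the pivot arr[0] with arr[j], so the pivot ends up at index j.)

Hoare-style two-pointer partition with pivot = 3:

Initial array: [3, 16, 8, 9, 26, 2, 35, 37, 16]

Pointers start at i = 1, j = 8.
i stops at index 1 (arr[1]=16 > 3), j stops at index 5 (arr[5]=2 <= 3): swap arr[1] and arr[5], array becomes [3, 2, 8, 9, 26, 16, 35, 37, 16]
i ends at 2, j ends at 1: the pointers have crossed (j < i), so scanning stops.

Swap pivot arr[0] with arr[1] to place pivot at position 1: [2, 3, 8, 9, 26, 16, 35, 37, 16]
Pivot position: 1

After partitioning with pivot 3, the array becomes [2, 3, 8, 9, 26, 16, 35, 37, 16]. The pivot is placed at index 1. All elements to the left of the pivot are <= 3, and all elements to the right are > 3.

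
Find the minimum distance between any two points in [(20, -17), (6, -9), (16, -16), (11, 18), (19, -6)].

Computing all pairwise distances among 5 points:

d((20, -17), (6, -9)) = 16.1245
d((20, -17), (16, -16)) = 4.1231 <-- minimum
d((20, -17), (11, 18)) = 36.1386
d((20, -17), (19, -6)) = 11.0454
d((6, -9), (16, -16)) = 12.2066
d((6, -9), (11, 18)) = 27.4591
d((6, -9), (19, -6)) = 13.3417
d((16, -16), (11, 18)) = 34.3657
d((16, -16), (19, -6)) = 10.4403
d((11, 18), (19, -6)) = 25.2982

Closest pair: (20, -17) and (16, -16) with distance 4.1231

The closest pair is (20, -17) and (16, -16) with Euclidean distance 4.1231. For 5 points, brute-force pairwise comparison is shown above. For large n, the divide-and-conquer algorithm (sort by x, recurse on halves, check the dividing strip) achieves O(n log n).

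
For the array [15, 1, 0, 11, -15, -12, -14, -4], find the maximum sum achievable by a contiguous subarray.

Using Kadane's algorithm on [15, 1, 0, 11, -15, -12, -14, -4]:

Scanning through the array:
Position 1 (value 1): max_ending_here = 16, max_so_far = 16
Position 2 (value 0): max_ending_here = 16, max_so_far = 16
Position 3 (value 11): max_ending_here = 27, max_so_far = 27
Position 4 (value -15): max_ending_here = 12, max_so_far = 27
Position 5 (value -12): max_ending_here = 0, max_so_far = 27
Position 6 (value -14): max_ending_here = -14, max_so_far = 27
Position 7 (value -4): max_ending_here = -4, max_so_far = 27

Maximum subarray: [15, 1, 0, 11]
Maximum sum: 27

The maximum subarray is [15, 1, 0, 11] with sum 27. This subarray runs from index 0 to index 3.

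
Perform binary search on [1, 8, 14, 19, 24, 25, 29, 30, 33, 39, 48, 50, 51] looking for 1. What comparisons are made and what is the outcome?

Binary search for 1 in [1, 8, 14, 19, 24, 25, 29, 30, 33, 39, 48, 50, 51]:

lo=0, hi=12, mid=6, arr[mid]=29 -> 29 > 1, search left half
lo=0, hi=5, mid=2, arr[mid]=14 -> 14 > 1, search left half
lo=0, hi=1, mid=0, arr[mid]=1 -> Found target at index 0!

Binary search finds 1 at index 0 after 3 comparisons. The search repeatedly halves the search space by comparing with the middle element.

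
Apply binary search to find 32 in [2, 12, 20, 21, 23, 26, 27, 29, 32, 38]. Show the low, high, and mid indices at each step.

Binary search for 32 in [2, 12, 20, 21, 23, 26, 27, 29, 32, 38]:

lo=0, hi=9, mid=4, arr[mid]=23 -> 23 < 32, search right half
lo=5, hi=9, mid=7, arr[mid]=29 -> 29 < 32, search right half
lo=8, hi=9, mid=8, arr[mid]=32 -> Found target at index 8!

Binary search finds 32 at index 8 after 3 comparisons. The search repeatedly halves the search space by comparing with the middle element.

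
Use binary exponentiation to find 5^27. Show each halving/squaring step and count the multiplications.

Computing 5^27 by squaring (build up from 5^1; each line after the first costs one multiplication):

5^1 = 5
5^2 = (5^1)^2 = 5^2 = 25
5^3 = 5 * 5^2 = 5 * 25 = 125
5^6 = (5^3)^2 = 125^2 = 15625
5^12 = (5^6)^2 = 15625^2 = 244140625
5^13 = 5 * 5^12 = 5 * 244140625 = 1220703125
5^26 = (5^13)^2 = 1220703125^2 = 1490116119384765625
5^27 = 5 * 5^26 = 5 * 1490116119384765625 = 7450580596923828125

Result: 7450580596923828125
Multiplications needed: 7 (7 lines after 5^1)

5^27 = 7450580596923828125. Using exponentiation by squaring, this requires 7 multiplications. The key idea: if the exponent is even, square the half-power; if odd, multiply by the base once.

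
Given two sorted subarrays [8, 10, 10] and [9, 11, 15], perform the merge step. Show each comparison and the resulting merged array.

Merging process:

Compare 8 vs 9: take 8 from left. Merged: [8]
Compare 10 vs 9: take 9 from right. Merged: [8, 9]
Compare 10 vs 11: take 10 from left. Merged: [8, 9, 10]
Compare 10 vs 11: take 10 from left. Merged: [8, 9, 10, 10]
Append remaining from right: [11, 15]. Merged: [8, 9, 10, 10, 11, 15]

Final merged array: [8, 9, 10, 10, 11, 15]
Total comparisons: 4

The merged array is [8, 9, 10, 10, 11, 15], requiring 4 comparisons. The merge step runs in O(n) time where n is the total number of elements.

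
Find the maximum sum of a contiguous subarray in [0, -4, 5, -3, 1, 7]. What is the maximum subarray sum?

Using Kadane's algorithm on [0, -4, 5, -3, 1, 7]:

Scanning through the array:
Position 1 (value -4): max_ending_here = -4, max_so_far = 0
Position 2 (value 5): max_ending_here = 5, max_so_far = 5
Position 3 (value -3): max_ending_here = 2, max_so_far = 5
Position 4 (value 1): max_ending_here = 3, max_so_far = 5
Position 5 (value 7): max_ending_here = 10, max_so_far = 10

Maximum subarray: [5, -3, 1, 7]
Maximum sum: 10

The maximum subarray is [5, -3, 1, 7] with sum 10. This subarray runs from index 2 to index 5.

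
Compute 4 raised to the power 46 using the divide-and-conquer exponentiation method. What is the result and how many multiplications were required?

Computing 4^46 by squaring (build up from 4^1; each line after the first costs one multiplication):

4^1 = 4
4^2 = (4^1)^2 = 4^2 = 16
4^4 = (4^2)^2 = 16^2 = 256
4^5 = 4 * 4^4 = 4 * 256 = 1024
4^10 = (4^5)^2 = 1024^2 = 1048576
4^11 = 4 * 4^10 = 4 * 1048576 = 4194304
4^22 = (4^11)^2 = 4194304^2 = 17592186044416
4^23 = 4 * 4^22 = 4 * 17592186044416 = 70368744177664
4^46 = (4^23)^2 = 70368744177664^2 = 4951760157141521099596496896

Result: 4951760157141521099596496896
Multiplications needed: 8 (8 lines after 4^1)

4^46 = 4951760157141521099596496896. Using exponentiation by squaring, this requires 8 multiplications. The key idea: if the exponent is even, square the half-power; if odd, multiply by the base once.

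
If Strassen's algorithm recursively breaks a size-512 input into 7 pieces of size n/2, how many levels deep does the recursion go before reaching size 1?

For divide and conquer with division factor 2:

Problem sizes at each level:
Level 0: 512
Level 1: 256
Level 2: 128
Level 3: 64
Level 4: 32
Level 5: 16
Level 6: 8
Level 7: 4
Level 8: 2
Level 9: 1

The root is level 0 and the size-1 base case is level 9 (the tree spans levels 0 through 9, i.e. 10 levels counting the root), so the depth is the number of divisions: log_2(512) = 9

The recursion tree depth is log_2(512) = 9. At each level, the problem size is divided by 2, so it takes 9 divisions to reduce to a base case of size 1. The algorithm makes 7 recursive calls at each level.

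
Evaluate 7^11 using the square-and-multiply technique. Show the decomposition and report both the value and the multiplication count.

Computing 7^11 by squaring (build up from 7^1; each line after the first costs one multiplication):

7^1 = 7
7^2 = (7^1)^2 = 7^2 = 49
7^4 = (7^2)^2 = 49^2 = 2401
7^5 = 7 * 7^4 = 7 * 2401 = 16807
7^10 = (7^5)^2 = 16807^2 = 282475249
7^11 = 7 * 7^10 = 7 * 282475249 = 1977326743

Result: 1977326743
Multiplications needed: 5 (5 lines after 7^1)

7^11 = 1977326743. Using exponentiation by squaring, this requires 5 multiplications. The key idea: if the exponent is even, square the half-power; if odd, multiply by the base once.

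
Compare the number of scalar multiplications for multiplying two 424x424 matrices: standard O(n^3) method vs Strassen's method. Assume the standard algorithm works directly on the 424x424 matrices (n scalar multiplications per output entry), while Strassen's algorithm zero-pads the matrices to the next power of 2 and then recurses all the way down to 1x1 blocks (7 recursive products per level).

Matrix multiplication for 424x424 matrices:

Strassen's algorithm requires power-of-2 dimensions. Pad 424x424 to 512x512 (next power of 2).

Standard algorithm: 424^3 = 76225024 multiplications
Strassen's algorithm: 7^(log2(512)) = 7^9 = 40353607 multiplications
Savings: 76225024 - 40353607 = 35871417 multiplications

Standard: 76225024 multiplications (424^3). Strassen: 40353607 multiplications (7^9, after padding to 512x512). Strassen reduces 8 recursive multiplications to 7 at each level.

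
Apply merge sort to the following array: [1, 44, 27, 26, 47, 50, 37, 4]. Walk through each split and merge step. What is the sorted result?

Merge sort trace:

Split: [1, 44, 27, 26, 47, 50, 37, 4] -> [1, 44, 27, 26] and [47, 50, 37, 4]
  Split: [1, 44, 27, 26] -> [1, 44] and [27, 26]
    Split: [1, 44] -> [1] and [44]
    Merge: [1] + [44] -> [1, 44]
    Split: [27, 26] -> [27] and [26]
    Merge: [27] + [26] -> [26, 27]
  Merge: [1, 44] + [26, 27] -> [1, 26, 27, 44]
  Split: [47, 50, 37, 4] -> [47, 50] and [37, 4]
    Split: [47, 50] -> [47] and [50]
    Merge: [47] + [50] -> [47, 50]
    Split: [37, 4] -> [37] and [4]
    Merge: [37] + [4] -> [4, 37]
  Merge: [47, 50] + [4, 37] -> [4, 37, 47, 50]
Merge: [1, 26, 27, 44] + [4, 37, 47, 50] -> [1, 4, 26, 27, 37, 44, 47, 50]

Final sorted array: [1, 4, 26, 27, 37, 44, 47, 50]

The merge sort proceeds by recursively splitting the array and merging sorted halves.
After all merges, the sorted array is [1, 4, 26, 27, 37, 44, 47, 50].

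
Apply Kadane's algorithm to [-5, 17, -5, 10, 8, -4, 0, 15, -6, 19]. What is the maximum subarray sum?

Using Kadane's algorithm on [-5, 17, -5, 10, 8, -4, 0, 15, -6, 19]:

Scanning through the array:
Position 1 (value 17): max_ending_here = 17, max_so_far = 17
Position 2 (value -5): max_ending_here = 12, max_so_far = 17
Position 3 (value 10): max_ending_here = 22, max_so_far = 22
Position 4 (value 8): max_ending_here = 30, max_so_far = 30
Position 5 (value -4): max_ending_here = 26, max_so_far = 30
Position 6 (value 0): max_ending_here = 26, max_so_far = 30
Position 7 (value 15): max_ending_here = 41, max_so_far = 41
Position 8 (value -6): max_ending_here = 35, max_so_far = 41
Position 9 (value 19): max_ending_here = 54, max_so_far = 54

Maximum subarray: [17, -5, 10, 8, -4, 0, 15, -6, 19]
Maximum sum: 54

The maximum subarray is [17, -5, 10, 8, -4, 0, 15, -6, 19] with sum 54. This subarray runs from index 1 to index 9.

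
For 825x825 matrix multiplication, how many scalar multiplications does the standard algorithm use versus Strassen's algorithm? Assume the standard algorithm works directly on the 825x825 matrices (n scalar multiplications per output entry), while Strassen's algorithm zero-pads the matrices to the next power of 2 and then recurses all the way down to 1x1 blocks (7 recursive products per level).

Matrix multiplication for 825x825 matrices:

Strassen's algorithm requires power-of-2 dimensions. Pad 825x825 to 1024x1024 (next power of 2).

Standard algorithm: 825^3 = 561515625 multiplications
Strassen's algorithm: 7^(log2(1024)) = 7^10 = 282475249 multiplications
Savings: 561515625 - 282475249 = 279040376 multiplications

Standard: 561515625 multiplications (825^3). Strassen: 282475249 multiplications (7^10, after padding to 1024x1024). Strassen reduces 8 recursive multiplications to 7 at each level.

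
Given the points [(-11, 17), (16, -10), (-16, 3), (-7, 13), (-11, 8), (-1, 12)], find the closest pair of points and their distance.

Computing all pairwise distances among 6 points:

d((-11, 17), (16, -10)) = 38.1838
d((-11, 17), (-16, 3)) = 14.8661
d((-11, 17), (-7, 13)) = 5.6569 <-- minimum
d((-11, 17), (-11, 8)) = 9.0
d((-11, 17), (-1, 12)) = 11.1803
d((16, -10), (-16, 3)) = 34.5398
d((16, -10), (-7, 13)) = 32.5269
d((16, -10), (-11, 8)) = 32.45
d((16, -10), (-1, 12)) = 27.8029
d((-16, 3), (-7, 13)) = 13.4536
d((-16, 3), (-11, 8)) = 7.0711
d((-16, 3), (-1, 12)) = 17.4929
d((-7, 13), (-11, 8)) = 6.4031
d((-7, 13), (-1, 12)) = 6.0828
d((-11, 8), (-1, 12)) = 10.7703

Closest pair: (-11, 17) and (-7, 13) with distance 5.6569

The closest pair is (-11, 17) and (-7, 13) with Euclidean distance 5.6569. For 6 points, brute-force pairwise comparison is shown above. For large n, the divide-and-conquer algorithm (sort by x, recurse on halves, check the dividing strip) achieves O(n log n).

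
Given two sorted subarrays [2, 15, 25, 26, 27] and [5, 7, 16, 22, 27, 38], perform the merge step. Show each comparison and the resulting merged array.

Merging process:

Compare 2 vs 5: take 2 from left. Merged: [2]
Compare 15 vs 5: take 5 from right. Merged: [2, 5]
Compare 15 vs 7: take 7 from right. Merged: [2, 5, 7]
Compare 15 vs 16: take 15 from left. Merged: [2, 5, 7, 15]
Compare 25 vs 16: take 16 from right. Merged: [2, 5, 7, 15, 16]
Compare 25 vs 22: take 22 from right. Merged: [2, 5, 7, 15, 16, 22]
Compare 25 vs 27: take 25 from left. Merged: [2, 5, 7, 15, 16, 22, 25]
Compare 26 vs 27: take 26 from left. Merged: [2, 5, 7, 15, 16, 22, 25, 26]
Compare 27 vs 27: take 27 from left. Merged: [2, 5, 7, 15, 16, 22, 25, 26, 27]
Append remaining from right: [27, 38]. Merged: [2, 5, 7, 15, 16, 22, 25, 26, 27, 27, 38]

Final merged array: [2, 5, 7, 15, 16, 22, 25, 26, 27, 27, 38]
Total comparisons: 9

The merged array is [2, 5, 7, 15, 16, 22, 25, 26, 27, 27, 38], requiring 9 comparisons. The merge step runs in O(n) time where n is the total number of elements.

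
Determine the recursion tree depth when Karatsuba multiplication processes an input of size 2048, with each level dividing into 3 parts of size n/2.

For divide and conquer with division factor 2:

Problem sizes at each level:
Level 0: 2048
Level 1: 1024
Level 2: 512
Level 3: 256
Level 4: 128
Level 5: 64
Level 6: 32
Level 7: 16
Level 8: 8
Level 9: 4
Level 10: 2
Level 11: 1

The root is level 0 and the size-1 base case is level 11 (the tree spans levels 0 through 11, i.e. 12 levels counting the root), so the depth is the number of divisions: log_2(2048) = 11

The recursion tree depth is log_2(2048) = 11. At each level, the problem size is divided by 2, so it takes 11 divisions to reduce to a base case of size 1. The algorithm makes 3 recursive calls at each level.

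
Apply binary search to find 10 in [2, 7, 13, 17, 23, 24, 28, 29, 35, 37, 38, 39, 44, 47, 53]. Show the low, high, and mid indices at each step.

Binary search for 10 in [2, 7, 13, 17, 23, 24, 28, 29, 35, 37, 38, 39, 44, 47, 53]:

lo=0, hi=14, mid=7, arr[mid]=29 -> 29 > 10, search left half
lo=0, hi=6, mid=3, arr[mid]=17 -> 17 > 10, search left half
lo=0, hi=2, mid=1, arr[mid]=7 -> 7 < 10, search right half
lo=2, hi=2, mid=2, arr[mid]=13 -> 13 > 10, search left half
lo=2 > hi=1, target 10 not found

Binary search determines that 10 is not in the array after 4 comparisons. The search space was exhausted without finding the target.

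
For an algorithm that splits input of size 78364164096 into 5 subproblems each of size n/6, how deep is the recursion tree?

For divide and conquer with division factor 6:

Problem sizes at each level:
Level 0: 78364164096
Level 1: 13060694016
Level 2: 2176782336
Level 3: 362797056
Level 4: 60466176
Level 5: 10077696
Level 6: 1679616
Level 7: 279936
Level 8: 46656
Level 9: 7776
Level 10: 1296
Level 11: 216
Level 12: 36
Level 13: 6
Level 14: 1

The root is level 0 and the size-1 base case is level 14 (the tree spans levels 0 through 14, i.e. 15 levels counting the root), so the depth is the number of divisions: log_6(78364164096) = 14

The recursion tree depth is log_6(78364164096) = 14. At each level, the problem size is divided by 6, so it takes 14 divisions to reduce to a base case of size 1. The algorithm makes 5 recursive calls at each level.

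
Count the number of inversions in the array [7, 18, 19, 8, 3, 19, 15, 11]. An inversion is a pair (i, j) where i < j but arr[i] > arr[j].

Finding inversions in [7, 18, 19, 8, 3, 19, 15, 11]:

(0, 4): arr[0]=7 > arr[4]=3
(1, 3): arr[1]=18 > arr[3]=8
(1, 4): arr[1]=18 > arr[4]=3
(1, 6): arr[1]=18 > arr[6]=15
(1, 7): arr[1]=18 > arr[7]=11
(2, 3): arr[2]=19 > arr[3]=8
(2, 4): arr[2]=19 > arr[4]=3
(2, 6): arr[2]=19 > arr[6]=15
(2, 7): arr[2]=19 > arr[7]=11
(3, 4): arr[3]=8 > arr[4]=3
(5, 6): arr[5]=19 > arr[6]=15
(5, 7): arr[5]=19 > arr[7]=11
(6, 7): arr[6]=15 > arr[7]=11

Total inversions: 13

The array has 13 inversion(s): (0,4), (1,3), (1,4), (1,6), (1,7), (2,3), (2,4), (2,6), (2,7), (3,4), (5,6), (5,7), (6,7). Each pair (i,j) satisfies i < j and arr[i] > arr[j].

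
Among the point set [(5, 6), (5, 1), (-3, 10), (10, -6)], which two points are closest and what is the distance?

Computing all pairwise distances among 4 points:

d((5, 6), (5, 1)) = 5.0 <-- minimum
d((5, 6), (-3, 10)) = 8.9443
d((5, 6), (10, -6)) = 13.0
d((5, 1), (-3, 10)) = 12.0416
d((5, 1), (10, -6)) = 8.6023
d((-3, 10), (10, -6)) = 20.6155

Closest pair: (5, 6) and (5, 1) with distance 5.0

The closest pair is (5, 6) and (5, 1) with Euclidean distance 5.0. For 4 points, brute-force pairwise comparison is shown above. For large n, the divide-and-conquer algorithm (sort by x, recurse on halves, check the dividing strip) achieves O(n log n).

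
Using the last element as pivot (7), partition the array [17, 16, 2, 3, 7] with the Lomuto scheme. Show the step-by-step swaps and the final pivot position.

Lomuto partition with pivot = 7:

Initial array: [17, 16, 2, 3, 7]

arr[0]=17 > 7: no swap
arr[1]=16 > 7: no swap
arr[2]=2 <= 7: swap with position 0, array becomes [2, 16, 17, 3, 7]
arr[3]=3 <= 7: swap with position 1, array becomes [2, 3, 17, 16, 7]

Place pivot at position 2: [2, 3, 7, 16, 17]
Pivot position: 2

After partitioning with pivot 7, the array becomes [2, 3, 7, 16, 17]. The pivot is placed at index 2. All elements to the left of the pivot are <= 7, and all elements to the right are > 7.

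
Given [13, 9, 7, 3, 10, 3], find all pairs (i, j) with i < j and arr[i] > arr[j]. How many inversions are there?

Finding inversions in [13, 9, 7, 3, 10, 3]:

(0, 1): arr[0]=13 > arr[1]=9
(0, 2): arr[0]=13 > arr[2]=7
(0, 3): arr[0]=13 > arr[3]=3
(0, 4): arr[0]=13 > arr[4]=10
(0, 5): arr[0]=13 > arr[5]=3
(1, 2): arr[1]=9 > arr[2]=7
(1, 3): arr[1]=9 > arr[3]=3
(1, 5): arr[1]=9 > arr[5]=3
(2, 3): arr[2]=7 > arr[3]=3
(2, 5): arr[2]=7 > arr[5]=3
(4, 5): arr[4]=10 > arr[5]=3

Total inversions: 11

The array has 11 inversion(s): (0,1), (0,2), (0,3), (0,4), (0,5), (1,2), (1,3), (1,5), (2,3), (2,5), (4,5). Each pair (i,j) satisfies i < j and arr[i] > arr[j].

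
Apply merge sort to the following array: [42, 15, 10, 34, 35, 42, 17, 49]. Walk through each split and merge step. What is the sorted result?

Merge sort trace:

Split: [42, 15, 10, 34, 35, 42, 17, 49] -> [42, 15, 10, 34] and [35, 42, 17, 49]
  Split: [42, 15, 10, 34] -> [42, 15] and [10, 34]
    Split: [42, 15] -> [42] and [15]
    Merge: [42] + [15] -> [15, 42]
    Split: [10, 34] -> [10] and [34]
    Merge: [10] + [34] -> [10, 34]
  Merge: [15, 42] + [10, 34] -> [10, 15, 34, 42]
  Split: [35, 42, 17, 49] -> [35, 42] and [17, 49]
    Split: [35, 42] -> [35] and [42]
    Merge: [35] + [42] -> [35, 42]
    Split: [17, 49] -> [17] and [49]
    Merge: [17] + [49] -> [17, 49]
  Merge: [35, 42] + [17, 49] -> [17, 35, 42, 49]
Merge: [10, 15, 34, 42] + [17, 35, 42, 49] -> [10, 15, 17, 34, 35, 42, 42, 49]

Final sorted array: [10, 15, 17, 34, 35, 42, 42, 49]

The merge sort proceeds by recursively splitting the array and merging sorted halves.
After all merges, the sorted array is [10, 15, 17, 34, 35, 42, 42, 49].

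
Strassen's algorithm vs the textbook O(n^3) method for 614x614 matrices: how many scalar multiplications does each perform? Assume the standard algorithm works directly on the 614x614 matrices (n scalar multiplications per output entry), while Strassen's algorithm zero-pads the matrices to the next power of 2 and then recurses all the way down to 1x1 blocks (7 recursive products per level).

Matrix multiplication for 614x614 matrices:

Strassen's algorithm requires power-of-2 dimensions. Pad 614x614 to 1024x1024 (next power of 2).

Standard algorithm: 614^3 = 231475544 multiplications
Strassen's algorithm: 7^(log2(1024)) = 7^10 = 282475249 multiplications
Difference: 231475544 - 282475249 = -50999705 (Strassen uses MORE here due to padding overhead — for small or just-over-power-of-2 n, padding can outweigh the per-level savings)

Standard: 231475544 multiplications (614^3). Strassen: 282475249 multiplications (7^10, after padding to 1024x1024). Strassen reduces 8 recursive multiplications to 7 at each level.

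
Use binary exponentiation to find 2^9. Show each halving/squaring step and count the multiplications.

Computing 2^9 by squaring (build up from 2^1; each line after the first costs one multiplication):

2^1 = 2
2^2 = (2^1)^2 = 2^2 = 4
2^4 = (2^2)^2 = 4^2 = 16
2^8 = (2^4)^2 = 16^2 = 256
2^9 = 2 * 2^8 = 2 * 256 = 512

Result: 512
Multiplications needed: 4 (4 lines after 2^1)

2^9 = 512. Using exponentiation by squaring, this requires 4 multiplications. The key idea: if the exponent is even, square the half-power; if odd, multiply by the base once.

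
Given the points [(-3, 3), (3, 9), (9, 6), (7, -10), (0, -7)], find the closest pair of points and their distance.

Computing all pairwise distances among 5 points:

d((-3, 3), (3, 9)) = 8.4853
d((-3, 3), (9, 6)) = 12.3693
d((-3, 3), (7, -10)) = 16.4012
d((-3, 3), (0, -7)) = 10.4403
d((3, 9), (9, 6)) = 6.7082 <-- minimum
d((3, 9), (7, -10)) = 19.4165
d((3, 9), (0, -7)) = 16.2788
d((9, 6), (7, -10)) = 16.1245
d((9, 6), (0, -7)) = 15.8114
d((7, -10), (0, -7)) = 7.6158

Closest pair: (3, 9) and (9, 6) with distance 6.7082

The closest pair is (3, 9) and (9, 6) with Euclidean distance 6.7082. For 5 points, brute-force pairwise comparison is shown above. For large n, the divide-and-conquer algorithm (sort by x, recurse on halves, check the dividing strip) achieves O(n log n).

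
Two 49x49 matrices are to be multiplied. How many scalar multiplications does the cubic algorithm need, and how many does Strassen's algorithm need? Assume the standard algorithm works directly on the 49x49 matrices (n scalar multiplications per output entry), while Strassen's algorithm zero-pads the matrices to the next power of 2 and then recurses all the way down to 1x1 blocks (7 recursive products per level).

Matrix multiplication for 49x49 matrices:

Strassen's algorithm requires power-of-2 dimensions. Pad 49x49 to 64x64 (next power of 2).

Standard algorithm: 49^3 = 117649 multiplications
Strassen's algorithm: 7^(log2(64)) = 7^6 = 117649 multiplications
Savings: 117649 - 117649 = 0 multiplications

Standard: 117649 multiplications (49^3). Strassen: 117649 multiplications (7^6, after padding to 64x64). Strassen reduces 8 recursive multiplications to 7 at each level.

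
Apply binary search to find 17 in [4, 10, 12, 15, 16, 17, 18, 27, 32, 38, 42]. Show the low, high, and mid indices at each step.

Binary search for 17 in [4, 10, 12, 15, 16, 17, 18, 27, 32, 38, 42]:

lo=0, hi=10, mid=5, arr[mid]=17 -> Found target at index 5!

Binary search finds 17 at index 5 after 1 comparisons. The search repeatedly halves the search space by comparing with the middle element.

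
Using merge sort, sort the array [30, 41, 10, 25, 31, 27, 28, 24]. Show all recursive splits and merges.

Merge sort trace:

Split: [30, 41, 10, 25, 31, 27, 28, 24] -> [30, 41, 10, 25] and [31, 27, 28, 24]
  Split: [30, 41, 10, 25] -> [30, 41] and [10, 25]
    Split: [30, 41] -> [30] and [41]
    Merge: [30] + [41] -> [30, 41]
    Split: [10, 25] -> [10] and [25]
    Merge: [10] + [25] -> [10, 25]
  Merge: [30, 41] + [10, 25] -> [10, 25, 30, 41]
  Split: [31, 27, 28, 24] -> [31, 27] and [28, 24]
    Split: [31, 27] -> [31] and [27]
    Merge: [31] + [27] -> [27, 31]
    Split: [28, 24] -> [28] and [24]
    Merge: [28] + [24] -> [24, 28]
  Merge: [27, 31] + [24, 28] -> [24, 27, 28, 31]
Merge: [10, 25, 30, 41] + [24, 27, 28, 31] -> [10, 24, 25, 27, 28, 30, 31, 41]

Final sorted array: [10, 24, 25, 27, 28, 30, 31, 41]

The merge sort proceeds by recursively splitting the array and merging sorted halves.
After all merges, the sorted array is [10, 24, 25, 27, 28, 30, 31, 41].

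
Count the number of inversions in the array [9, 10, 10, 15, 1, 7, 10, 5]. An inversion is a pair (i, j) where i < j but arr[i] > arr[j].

Finding inversions in [9, 10, 10, 15, 1, 7, 10, 5]:

(0, 4): arr[0]=9 > arr[4]=1
(0, 5): arr[0]=9 > arr[5]=7
(0, 7): arr[0]=9 > arr[7]=5
(1, 4): arr[1]=10 > arr[4]=1
(1, 5): arr[1]=10 > arr[5]=7
(1, 7): arr[1]=10 > arr[7]=5
(2, 4): arr[2]=10 > arr[4]=1
(2, 5): arr[2]=10 > arr[5]=7
(2, 7): arr[2]=10 > arr[7]=5
(3, 4): arr[3]=15 > arr[4]=1
(3, 5): arr[3]=15 > arr[5]=7
(3, 6): arr[3]=15 > arr[6]=10
(3, 7): arr[3]=15 > arr[7]=5
(5, 7): arr[5]=7 > arr[7]=5
(6, 7): arr[6]=10 > arr[7]=5

Total inversions: 15

The array has 15 inversion(s): (0,4), (0,5), (0,7), (1,4), (1,5), (1,7), (2,4), (2,5), (2,7), (3,4), (3,5), (3,6), (3,7), (5,7), (6,7). Each pair (i,j) satisfies i < j and arr[i] > arr[j].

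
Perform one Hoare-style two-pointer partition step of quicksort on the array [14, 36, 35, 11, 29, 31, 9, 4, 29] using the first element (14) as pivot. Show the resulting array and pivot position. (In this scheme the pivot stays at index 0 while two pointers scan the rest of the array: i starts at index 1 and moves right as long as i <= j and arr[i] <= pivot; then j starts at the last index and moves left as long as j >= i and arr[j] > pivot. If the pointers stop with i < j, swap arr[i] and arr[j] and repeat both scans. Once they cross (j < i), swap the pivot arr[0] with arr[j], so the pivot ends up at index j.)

Hoare-style two-pointer partition with pivot = 14:

Initial array: [14, 36, 35, 11, 29, 31, 9, 4, 29]

Pointers start at i = 1, j = 8.
i stops at index 1 (arr[1]=36 > 14), j stops at index 7 (arr[7]=4 <= 14): swap arr[1] and arr[7], array becomes [14, 4, 35, 11, 29, 31, 9, 36, 29]
i stops at index 2 (arr[2]=35 > 14), j stops at index 6 (arr[6]=9 <= 14): swap arr[2] and arr[6], array becomes [14, 4, 9, 11, 29, 31, 35, 36, 29]
i ends at 4, j ends at 3: the pointers have crossed (j < i), so scanning stops.

Swap pivot arr[0] with arr[3] to place pivot at position 3: [11, 4, 9, 14, 29, 31, 35, 36, 29]
Pivot position: 3

After partitioning with pivot 14, the array becomes [11, 4, 9, 14, 29, 31, 35, 36, 29]. The pivot is placed at index 3. All elements to the left of the pivot are <= 14, and all elements to the right are > 14.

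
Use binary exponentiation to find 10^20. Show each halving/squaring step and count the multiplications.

Computing 10^20 by squaring (build up from 10^1; each line after the first costs one multiplication):

10^1 = 10
10^2 = (10^1)^2 = 10^2 = 100
10^4 = (10^2)^2 = 100^2 = 10000
10^5 = 10 * 10^4 = 10 * 10000 = 100000
10^10 = (10^5)^2 = 100000^2 = 10000000000
10^20 = (10^10)^2 = 10000000000^2 = 100000000000000000000

Result: 100000000000000000000
Multiplications needed: 5 (5 lines after 10^1)

10^20 = 100000000000000000000. Using exponentiation by squaring, this requires 5 multiplications. The key idea: if the exponent is even, square the half-power; if odd, multiply by the base once.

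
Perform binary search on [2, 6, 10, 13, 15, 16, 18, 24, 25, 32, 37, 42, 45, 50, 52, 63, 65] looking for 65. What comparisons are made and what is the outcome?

Binary search for 65 in [2, 6, 10, 13, 15, 16, 18, 24, 25, 32, 37, 42, 45, 50, 52, 63, 65]:

lo=0, hi=16, mid=8, arr[mid]=25 -> 25 < 65, search right half
lo=9, hi=16, mid=12, arr[mid]=45 -> 45 < 65, search right half
lo=13, hi=16, mid=14, arr[mid]=52 -> 52 < 65, search right half
lo=15, hi=16, mid=15, arr[mid]=63 -> 63 < 65, search right half
lo=16, hi=16, mid=16, arr[mid]=65 -> Found target at index 16!

Binary search finds 65 at index 16 after 5 comparisons. The search repeatedly halves the search space by comparing with the middle element.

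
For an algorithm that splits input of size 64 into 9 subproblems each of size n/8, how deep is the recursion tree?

For divide and conquer with division factor 8:

Problem sizes at each level:
Level 0: 64
Level 1: 8
Level 2: 1

The root is level 0 and the size-1 base case is level 2 (the tree spans levels 0 through 2, i.e. 3 levels counting the root), so the depth is the number of divisions: log_8(64) = 2

The recursion tree depth is log_8(64) = 2. At each level, the problem size is divided by 8, so it takes 2 divisions to reduce to a base case of size 1. The algorithm makes 9 recursive calls at each level.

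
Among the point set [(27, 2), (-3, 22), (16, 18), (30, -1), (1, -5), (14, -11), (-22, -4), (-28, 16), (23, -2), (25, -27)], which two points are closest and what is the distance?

Computing all pairwise distances among 10 points:

d((27, 2), (-3, 22)) = 36.0555
d((27, 2), (16, 18)) = 19.4165
d((27, 2), (30, -1)) = 4.2426 <-- minimum
d((27, 2), (1, -5)) = 26.9258
d((27, 2), (14, -11)) = 18.3848
d((27, 2), (-22, -4)) = 49.366
d((27, 2), (-28, 16)) = 56.7539
d((27, 2), (23, -2)) = 5.6569
d((27, 2), (25, -27)) = 29.0689
d((-3, 22), (16, 18)) = 19.4165
d((-3, 22), (30, -1)) = 40.2244
d((-3, 22), (1, -5)) = 27.2947
d((-3, 22), (14, -11)) = 37.1214
d((-3, 22), (-22, -4)) = 32.2025
d((-3, 22), (-28, 16)) = 25.7099
d((-3, 22), (23, -2)) = 35.3836
d((-3, 22), (25, -27)) = 56.4358
d((16, 18), (30, -1)) = 23.6008
d((16, 18), (1, -5)) = 27.4591
d((16, 18), (14, -11)) = 29.0689
d((16, 18), (-22, -4)) = 43.909
d((16, 18), (-28, 16)) = 44.0454
d((16, 18), (23, -2)) = 21.1896
d((16, 18), (25, -27)) = 45.8912
d((30, -1), (1, -5)) = 29.2746
d((30, -1), (14, -11)) = 18.868
d((30, -1), (-22, -4)) = 52.0865
d((30, -1), (-28, 16)) = 60.4401
d((30, -1), (23, -2)) = 7.0711
d((30, -1), (25, -27)) = 26.4764
d((1, -5), (14, -11)) = 14.3178
d((1, -5), (-22, -4)) = 23.0217
d((1, -5), (-28, 16)) = 35.805
d((1, -5), (23, -2)) = 22.2036
d((1, -5), (25, -27)) = 32.5576
d((14, -11), (-22, -4)) = 36.6742
d((14, -11), (-28, 16)) = 49.93
d((14, -11), (23, -2)) = 12.7279
d((14, -11), (25, -27)) = 19.4165
d((-22, -4), (-28, 16)) = 20.8806
d((-22, -4), (23, -2)) = 45.0444
d((-22, -4), (25, -27)) = 52.3259
d((-28, 16), (23, -2)) = 54.0833
d((-28, 16), (25, -27)) = 68.2495
d((23, -2), (25, -27)) = 25.0799

Closest pair: (27, 2) and (30, -1) with distance 4.2426

The closest pair is (27, 2) and (30, -1) with Euclidean distance 4.2426. For 10 points, brute-force pairwise comparison is shown above. For large n, the divide-and-conquer algorithm (sort by x, recurse on halves, check the dividing strip) achieves O(n log n).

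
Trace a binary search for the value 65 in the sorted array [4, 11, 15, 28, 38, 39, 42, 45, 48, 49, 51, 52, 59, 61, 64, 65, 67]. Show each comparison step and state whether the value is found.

Binary search for 65 in [4, 11, 15, 28, 38, 39, 42, 45, 48, 49, 51, 52, 59, 61, 64, 65, 67]:

lo=0, hi=16, mid=8, arr[mid]=48 -> 48 < 65, search right half
lo=9, hi=16, mid=12, arr[mid]=59 -> 59 < 65, search right half
lo=13, hi=16, mid=14, arr[mid]=64 -> 64 < 65, search right half
lo=15, hi=16, mid=15, arr[mid]=65 -> Found target at index 15!

Binary search finds 65 at index 15 after 4 comparisons. The search repeatedly halves the search space by comparing with the middle element.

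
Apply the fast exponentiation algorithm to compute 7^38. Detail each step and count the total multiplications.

Computing 7^38 by squaring (build up from 7^1; each line after the first costs one multiplication):

7^1 = 7
7^2 = (7^1)^2 = 7^2 = 49
7^4 = (7^2)^2 = 49^2 = 2401
7^8 = (7^4)^2 = 2401^2 = 5764801
7^9 = 7 * 7^8 = 7 * 5764801 = 40353607
7^18 = (7^9)^2 = 40353607^2 = 1628413597910449
7^19 = 7 * 7^18 = 7 * 1628413597910449 = 11398895185373143
7^38 = (7^19)^2 = 11398895185373143^2 = 129934811447123020117172145698449

Result: 129934811447123020117172145698449
Multiplications needed: 7 (7 lines after 7^1)

7^38 = 129934811447123020117172145698449. Using exponentiation by squaring, this requires 7 multiplications. The key idea: if the exponent is even, square the half-power; if odd, multiply by the base once.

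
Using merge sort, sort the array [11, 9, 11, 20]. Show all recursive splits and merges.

Merge sort trace:

Split: [11, 9, 11, 20] -> [11, 9] and [11, 20]
  Split: [11, 9] -> [11] and [9]
  Merge: [11] + [9] -> [9, 11]
  Split: [11, 20] -> [11] and [20]
  Merge: [11] + [20] -> [11, 20]
Merge: [9, 11] + [11, 20] -> [9, 11, 11, 20]

Final sorted array: [9, 11, 11, 20]

The merge sort proceeds by recursively splitting the array and merging sorted halves.
After all merges, the sorted array is [9, 11, 11, 20].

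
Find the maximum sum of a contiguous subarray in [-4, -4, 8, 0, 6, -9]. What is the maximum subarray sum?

Using Kadane's algorithm on [-4, -4, 8, 0, 6, -9]:

Scanning through the array:
Position 1 (value -4): max_ending_here = -4, max_so_far = -4
Position 2 (value 8): max_ending_here = 8, max_so_far = 8
Position 3 (value 0): max_ending_here = 8, max_so_far = 8
Position 4 (value 6): max_ending_here = 14, max_so_far = 14
Position 5 (value -9): max_ending_here = 5, max_so_far = 14

Maximum subarray: [8, 0, 6]
Maximum sum: 14

The maximum subarray is [8, 0, 6] with sum 14. This subarray runs from index 2 to index 4.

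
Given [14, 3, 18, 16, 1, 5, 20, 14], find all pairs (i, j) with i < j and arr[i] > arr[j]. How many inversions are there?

Finding inversions in [14, 3, 18, 16, 1, 5, 20, 14]:

(0, 1): arr[0]=14 > arr[1]=3
(0, 4): arr[0]=14 > arr[4]=1
(0, 5): arr[0]=14 > arr[5]=5
(1, 4): arr[1]=3 > arr[4]=1
(2, 3): arr[2]=18 > arr[3]=16
(2, 4): arr[2]=18 > arr[4]=1
(2, 5): arr[2]=18 > arr[5]=5
(2, 7): arr[2]=18 > arr[7]=14
(3, 4): arr[3]=16 > arr[4]=1
(3, 5): arr[3]=16 > arr[5]=5
(3, 7): arr[3]=16 > arr[7]=14
(6, 7): arr[6]=20 > arr[7]=14

Total inversions: 12

The array has 12 inversion(s): (0,1), (0,4), (0,5), (1,4), (2,3), (2,4), (2,5), (2,7), (3,4), (3,5), (3,7), (6,7). Each pair (i,j) satisfies i < j and arr[i] > arr[j].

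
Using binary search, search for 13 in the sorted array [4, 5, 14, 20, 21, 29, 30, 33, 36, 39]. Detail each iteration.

Binary search for 13 in [4, 5, 14, 20, 21, 29, 30, 33, 36, 39]:

lo=0, hi=9, mid=4, arr[mid]=21 -> 21 > 13, search left half
lo=0, hi=3, mid=1, arr[mid]=5 -> 5 < 13, search right half
lo=2, hi=3, mid=2, arr[mid]=14 -> 14 > 13, search left half
lo=2 > hi=1, target 13 not found

Binary search determines that 13 is not in the array after 3 comparisons. The search space was exhausted without finding the target.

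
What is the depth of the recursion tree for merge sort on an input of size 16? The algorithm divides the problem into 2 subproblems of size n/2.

For divide and conquer with division factor 2:

Problem sizes at each level:
Level 0: 16
Level 1: 8
Level 2: 4
Level 3: 2
Level 4: 1

The root is level 0 and the size-1 base case is level 4 (the tree spans levels 0 through 4, i.e. 5 levels counting the root), so the depth is the number of divisions: log_2(16) = 4

The recursion tree depth is log_2(16) = 4. At each level, the problem size is divided by 2, so it takes 4 divisions to reduce to a base case of size 1. The algorithm makes 2 recursive calls at each level.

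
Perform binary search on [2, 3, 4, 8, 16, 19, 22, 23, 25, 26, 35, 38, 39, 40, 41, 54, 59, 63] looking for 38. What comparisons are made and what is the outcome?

Binary search for 38 in [2, 3, 4, 8, 16, 19, 22, 23, 25, 26, 35, 38, 39, 40, 41, 54, 59, 63]:

lo=0, hi=17, mid=8, arr[mid]=25 -> 25 < 38, search right half
lo=9, hi=17, mid=13, arr[mid]=40 -> 40 > 38, search left half
lo=9, hi=12, mid=10, arr[mid]=35 -> 35 < 38, search right half
lo=11, hi=12, mid=11, arr[mid]=38 -> Found target at index 11!

Binary search finds 38 at index 11 after 4 comparisons. The search repeatedly halves the search space by comparing with the middle element.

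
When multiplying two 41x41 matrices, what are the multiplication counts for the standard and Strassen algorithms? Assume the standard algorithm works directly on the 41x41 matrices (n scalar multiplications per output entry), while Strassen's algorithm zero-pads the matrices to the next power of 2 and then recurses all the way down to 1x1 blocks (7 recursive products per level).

Matrix multiplication for 41x41 matrices:

Strassen's algorithm requires power-of-2 dimensions. Pad 41x41 to 64x64 (next power of 2).

Standard algorithm: 41^3 = 68921 multiplications
Strassen's algorithm: 7^(log2(64)) = 7^6 = 117649 multiplications
Difference: 68921 - 117649 = -48728 (Strassen uses MORE here due to padding overhead — for small or just-over-power-of-2 n, padding can outweigh the per-level savings)

Standard: 68921 multiplications (41^3). Strassen: 117649 multiplications (7^6, after padding to 64x64). Strassen reduces 8 recursive multiplications to 7 at each level.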